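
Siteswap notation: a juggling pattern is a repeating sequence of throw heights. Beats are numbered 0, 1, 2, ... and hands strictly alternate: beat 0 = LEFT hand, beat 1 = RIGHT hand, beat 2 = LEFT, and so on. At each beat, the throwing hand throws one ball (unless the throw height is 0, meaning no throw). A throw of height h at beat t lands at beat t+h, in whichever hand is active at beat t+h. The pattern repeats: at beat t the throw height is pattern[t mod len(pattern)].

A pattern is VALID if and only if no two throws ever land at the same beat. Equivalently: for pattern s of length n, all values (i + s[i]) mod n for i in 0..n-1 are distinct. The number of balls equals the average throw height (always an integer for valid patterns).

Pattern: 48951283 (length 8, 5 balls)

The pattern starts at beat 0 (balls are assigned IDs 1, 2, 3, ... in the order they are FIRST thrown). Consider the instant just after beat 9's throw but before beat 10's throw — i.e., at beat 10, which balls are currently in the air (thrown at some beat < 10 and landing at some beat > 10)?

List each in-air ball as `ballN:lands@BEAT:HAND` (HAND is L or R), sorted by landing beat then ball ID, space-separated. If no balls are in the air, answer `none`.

Beat 0 (L): throw ball1 h=4 -> lands@4:L; in-air after throw: [b1@4:L]
Beat 1 (R): throw ball2 h=8 -> lands@9:R; in-air after throw: [b1@4:L b2@9:R]
Beat 2 (L): throw ball3 h=9 -> lands@11:R; in-air after throw: [b1@4:L b2@9:R b3@11:R]
Beat 3 (R): throw ball4 h=5 -> lands@8:L; in-air after throw: [b1@4:L b4@8:L b2@9:R b3@11:R]
Beat 4 (L): throw ball1 h=1 -> lands@5:R; in-air after throw: [b1@5:R b4@8:L b2@9:R b3@11:R]
Beat 5 (R): throw ball1 h=2 -> lands@7:R; in-air after throw: [b1@7:R b4@8:L b2@9:R b3@11:R]
Beat 6 (L): throw ball5 h=8 -> lands@14:L; in-air after throw: [b1@7:R b4@8:L b2@9:R b3@11:R b5@14:L]
Beat 7 (R): throw ball1 h=3 -> lands@10:L; in-air after throw: [b4@8:L b2@9:R b1@10:L b3@11:R b5@14:L]
Beat 8 (L): throw ball4 h=4 -> lands@12:L; in-air after throw: [b2@9:R b1@10:L b3@11:R b4@12:L b5@14:L]
Beat 9 (R): throw ball2 h=8 -> lands@17:R; in-air after throw: [b1@10:L b3@11:R b4@12:L b5@14:L b2@17:R]
Beat 10 (L): throw ball1 h=9 -> lands@19:R; in-air after throw: [b3@11:R b4@12:L b5@14:L b2@17:R b1@19:R]

Answer: ball3:lands@11:R ball4:lands@12:L ball5:lands@14:L ball2:lands@17:R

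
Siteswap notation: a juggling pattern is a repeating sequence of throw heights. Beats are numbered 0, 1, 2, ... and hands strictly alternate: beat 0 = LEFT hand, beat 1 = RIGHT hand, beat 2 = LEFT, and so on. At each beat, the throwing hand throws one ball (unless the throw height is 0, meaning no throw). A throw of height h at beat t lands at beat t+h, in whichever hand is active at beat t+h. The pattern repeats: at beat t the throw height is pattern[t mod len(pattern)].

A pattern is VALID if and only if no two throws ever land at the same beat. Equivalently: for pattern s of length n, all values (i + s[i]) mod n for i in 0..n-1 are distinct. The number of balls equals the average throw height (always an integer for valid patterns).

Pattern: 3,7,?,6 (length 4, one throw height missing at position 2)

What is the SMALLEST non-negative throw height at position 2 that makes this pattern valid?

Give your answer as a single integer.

Answer: 0

Derivation:
i=0: (0 + 3) mod 4 = 3
i=1: (1 + 7) mod 4 = 0
i=2: s[i]=? (unknown)
i=3: (3 + 6) mod 4 = 1
Known residues: [0, 1, 3]; need a permutation of 0..3, so missing residue r = 2
Need (2 + s) mod 4 = 2; smallest s = (2 - 2) mod 4 = 0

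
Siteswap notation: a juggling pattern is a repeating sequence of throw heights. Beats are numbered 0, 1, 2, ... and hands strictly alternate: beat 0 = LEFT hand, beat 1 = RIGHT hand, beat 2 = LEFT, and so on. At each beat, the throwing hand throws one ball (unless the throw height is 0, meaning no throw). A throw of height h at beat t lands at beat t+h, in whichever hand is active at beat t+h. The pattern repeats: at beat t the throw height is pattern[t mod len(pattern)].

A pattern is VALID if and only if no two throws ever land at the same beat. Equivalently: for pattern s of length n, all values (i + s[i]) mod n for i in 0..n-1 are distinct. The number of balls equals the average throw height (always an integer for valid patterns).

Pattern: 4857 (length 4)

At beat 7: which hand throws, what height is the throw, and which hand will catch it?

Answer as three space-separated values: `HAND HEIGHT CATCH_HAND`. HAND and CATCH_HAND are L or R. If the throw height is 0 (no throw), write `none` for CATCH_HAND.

Beat 7: 7 mod 2 = 1, so hand = R
Throw height = pattern[7 mod 4] = pattern[3] = 7
Lands at beat 7+7=14, 14 mod 2 = 0, so catch hand = L

Answer: R 7 L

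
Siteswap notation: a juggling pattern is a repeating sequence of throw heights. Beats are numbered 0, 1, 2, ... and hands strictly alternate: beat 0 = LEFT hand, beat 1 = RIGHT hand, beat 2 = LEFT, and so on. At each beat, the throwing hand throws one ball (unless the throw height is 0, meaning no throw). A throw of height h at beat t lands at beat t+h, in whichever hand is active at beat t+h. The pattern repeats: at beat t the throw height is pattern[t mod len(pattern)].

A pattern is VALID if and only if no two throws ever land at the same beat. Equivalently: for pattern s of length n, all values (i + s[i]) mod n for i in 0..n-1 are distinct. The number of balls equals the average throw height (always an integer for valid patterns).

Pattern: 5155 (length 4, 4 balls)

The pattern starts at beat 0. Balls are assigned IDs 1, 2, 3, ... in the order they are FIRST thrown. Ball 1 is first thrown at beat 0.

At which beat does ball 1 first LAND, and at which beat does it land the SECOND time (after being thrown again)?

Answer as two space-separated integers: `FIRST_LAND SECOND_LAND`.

Beat 0 (L): throw ball1 h=5 -> lands@5:R; in-air after throw: [b1@5:R]
Beat 1 (R): throw ball2 h=1 -> lands@2:L; in-air after throw: [b2@2:L b1@5:R]
Beat 2 (L): throw ball2 h=5 -> lands@7:R; in-air after throw: [b1@5:R b2@7:R]
Beat 3 (R): throw ball3 h=5 -> lands@8:L; in-air after throw: [b1@5:R b2@7:R b3@8:L]
Beat 4 (L): throw ball4 h=5 -> lands@9:R; in-air after throw: [b1@5:R b2@7:R b3@8:L b4@9:R]
Beat 5 (R): throw ball1 h=1 -> lands@6:L; in-air after throw: [b1@6:L b2@7:R b3@8:L b4@9:R]
Beat 6 (L): throw ball1 h=5 -> lands@11:R; in-air after throw: [b2@7:R b3@8:L b4@9:R b1@11:R]
Ball 1: thrown@0 h=5 -> first land @5; rethrown@5 h=1 -> second land @6

Answer: 5 6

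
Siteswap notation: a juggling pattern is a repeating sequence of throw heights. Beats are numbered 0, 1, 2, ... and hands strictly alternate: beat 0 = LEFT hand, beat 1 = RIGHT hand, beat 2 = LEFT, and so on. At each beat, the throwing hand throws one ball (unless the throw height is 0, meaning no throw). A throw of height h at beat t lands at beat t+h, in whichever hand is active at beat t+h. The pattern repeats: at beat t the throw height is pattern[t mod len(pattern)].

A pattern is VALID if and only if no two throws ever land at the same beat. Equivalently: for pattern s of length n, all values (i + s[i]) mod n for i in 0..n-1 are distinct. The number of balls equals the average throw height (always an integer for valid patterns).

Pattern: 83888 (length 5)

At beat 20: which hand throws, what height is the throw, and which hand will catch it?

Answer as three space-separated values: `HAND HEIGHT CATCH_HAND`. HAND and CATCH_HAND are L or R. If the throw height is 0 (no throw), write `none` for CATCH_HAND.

Beat 20: 20 mod 2 = 0, so hand = L
Throw height = pattern[20 mod 5] = pattern[0] = 8
Lands at beat 20+8=28, 28 mod 2 = 0, so catch hand = L

Answer: L 8 L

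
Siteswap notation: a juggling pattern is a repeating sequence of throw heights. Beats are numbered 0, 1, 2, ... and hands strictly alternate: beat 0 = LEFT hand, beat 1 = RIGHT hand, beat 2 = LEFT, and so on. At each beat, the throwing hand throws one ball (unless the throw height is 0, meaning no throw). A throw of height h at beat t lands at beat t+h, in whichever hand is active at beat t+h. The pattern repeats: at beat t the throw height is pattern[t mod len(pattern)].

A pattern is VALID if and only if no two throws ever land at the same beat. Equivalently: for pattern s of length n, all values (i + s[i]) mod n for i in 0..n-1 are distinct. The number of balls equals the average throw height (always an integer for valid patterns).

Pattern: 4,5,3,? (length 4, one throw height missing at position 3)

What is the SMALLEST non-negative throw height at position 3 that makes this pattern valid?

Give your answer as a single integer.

i=0: (0 + 4) mod 4 = 0
i=1: (1 + 5) mod 4 = 2
i=2: (2 + 3) mod 4 = 1
i=3: s[i]=? (unknown)
Known residues: [0, 1, 2]; need a permutation of 0..3, so missing residue r = 3
Need (3 + s) mod 4 = 3; smallest s = (3 - 3) mod 4 = 0

Answer: 0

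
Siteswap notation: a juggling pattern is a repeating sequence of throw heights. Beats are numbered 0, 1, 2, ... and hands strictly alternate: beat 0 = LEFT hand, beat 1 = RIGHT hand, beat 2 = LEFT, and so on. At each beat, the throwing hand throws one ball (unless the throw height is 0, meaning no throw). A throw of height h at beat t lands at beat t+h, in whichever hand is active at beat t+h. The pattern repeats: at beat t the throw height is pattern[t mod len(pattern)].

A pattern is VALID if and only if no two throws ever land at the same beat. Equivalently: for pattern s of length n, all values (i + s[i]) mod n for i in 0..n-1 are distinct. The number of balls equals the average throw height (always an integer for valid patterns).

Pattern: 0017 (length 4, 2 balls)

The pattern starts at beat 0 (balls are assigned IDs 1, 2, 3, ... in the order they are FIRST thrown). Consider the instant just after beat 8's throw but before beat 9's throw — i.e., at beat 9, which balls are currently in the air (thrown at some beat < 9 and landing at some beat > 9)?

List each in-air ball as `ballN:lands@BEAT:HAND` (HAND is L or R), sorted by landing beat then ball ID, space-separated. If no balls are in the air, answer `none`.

Answer: ball1:lands@10:L ball2:lands@14:L

Derivation:
Beat 2 (L): throw ball1 h=1 -> lands@3:R; in-air after throw: [b1@3:R]
Beat 3 (R): throw ball1 h=7 -> lands@10:L; in-air after throw: [b1@10:L]
Beat 6 (L): throw ball2 h=1 -> lands@7:R; in-air after throw: [b2@7:R b1@10:L]
Beat 7 (R): throw ball2 h=7 -> lands@14:L; in-air after throw: [b1@10:L b2@14:L]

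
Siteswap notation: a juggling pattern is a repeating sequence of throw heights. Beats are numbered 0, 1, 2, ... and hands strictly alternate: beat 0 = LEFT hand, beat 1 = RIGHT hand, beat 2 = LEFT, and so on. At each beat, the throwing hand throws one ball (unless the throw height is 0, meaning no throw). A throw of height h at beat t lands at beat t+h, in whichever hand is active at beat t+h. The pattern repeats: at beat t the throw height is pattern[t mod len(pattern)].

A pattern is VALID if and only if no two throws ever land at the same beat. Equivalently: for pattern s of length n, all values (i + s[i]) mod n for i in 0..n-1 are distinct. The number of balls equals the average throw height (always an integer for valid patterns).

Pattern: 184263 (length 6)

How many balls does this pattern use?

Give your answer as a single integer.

Answer: 4

Derivation:
Pattern = [1, 8, 4, 2, 6, 3], length n = 6
  position 0: throw height = 1, running sum = 1
  position 1: throw height = 8, running sum = 9
  position 2: throw height = 4, running sum = 13
  position 3: throw height = 2, running sum = 15
  position 4: throw height = 6, running sum = 21
  position 5: throw height = 3, running sum = 24
Total sum = 24; balls = sum / n = 24 / 6 = 4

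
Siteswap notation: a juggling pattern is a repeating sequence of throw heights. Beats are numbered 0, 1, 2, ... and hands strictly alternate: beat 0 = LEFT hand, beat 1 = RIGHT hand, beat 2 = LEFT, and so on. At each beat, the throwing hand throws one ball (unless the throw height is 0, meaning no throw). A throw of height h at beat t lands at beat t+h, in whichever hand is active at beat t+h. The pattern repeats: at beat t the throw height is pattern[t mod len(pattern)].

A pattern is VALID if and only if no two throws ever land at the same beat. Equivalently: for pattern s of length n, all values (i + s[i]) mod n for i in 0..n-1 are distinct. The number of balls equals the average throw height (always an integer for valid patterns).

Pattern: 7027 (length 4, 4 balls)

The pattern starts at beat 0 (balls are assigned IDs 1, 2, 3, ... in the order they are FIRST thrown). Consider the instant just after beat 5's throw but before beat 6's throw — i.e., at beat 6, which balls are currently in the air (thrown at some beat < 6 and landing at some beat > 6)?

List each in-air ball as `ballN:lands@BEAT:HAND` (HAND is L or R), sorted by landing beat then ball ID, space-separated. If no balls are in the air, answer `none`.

Beat 0 (L): throw ball1 h=7 -> lands@7:R; in-air after throw: [b1@7:R]
Beat 2 (L): throw ball2 h=2 -> lands@4:L; in-air after throw: [b2@4:L b1@7:R]
Beat 3 (R): throw ball3 h=7 -> lands@10:L; in-air after throw: [b2@4:L b1@7:R b3@10:L]
Beat 4 (L): throw ball2 h=7 -> lands@11:R; in-air after throw: [b1@7:R b3@10:L b2@11:R]
Beat 6 (L): throw ball4 h=2 -> lands@8:L; in-air after throw: [b1@7:R b4@8:L b3@10:L b2@11:R]

Answer: ball1:lands@7:R ball3:lands@10:L ball2:lands@11:R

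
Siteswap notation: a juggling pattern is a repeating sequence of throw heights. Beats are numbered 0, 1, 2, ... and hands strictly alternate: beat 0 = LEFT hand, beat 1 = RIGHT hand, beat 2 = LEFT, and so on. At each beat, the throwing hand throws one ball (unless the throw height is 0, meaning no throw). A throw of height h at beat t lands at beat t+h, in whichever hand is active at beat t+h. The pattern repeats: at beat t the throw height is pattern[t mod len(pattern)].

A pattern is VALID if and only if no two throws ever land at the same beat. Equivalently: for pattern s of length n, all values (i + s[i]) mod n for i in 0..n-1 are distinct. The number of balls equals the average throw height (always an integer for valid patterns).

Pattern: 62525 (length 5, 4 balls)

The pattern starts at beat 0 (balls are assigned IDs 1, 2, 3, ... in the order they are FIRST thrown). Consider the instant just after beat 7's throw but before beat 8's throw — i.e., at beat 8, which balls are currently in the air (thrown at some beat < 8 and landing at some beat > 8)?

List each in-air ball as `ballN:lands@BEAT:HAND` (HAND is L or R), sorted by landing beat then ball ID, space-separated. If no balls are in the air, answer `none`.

Beat 0 (L): throw ball1 h=6 -> lands@6:L; in-air after throw: [b1@6:L]
Beat 1 (R): throw ball2 h=2 -> lands@3:R; in-air after throw: [b2@3:R b1@6:L]
Beat 2 (L): throw ball3 h=5 -> lands@7:R; in-air after throw: [b2@3:R b1@6:L b3@7:R]
Beat 3 (R): throw ball2 h=2 -> lands@5:R; in-air after throw: [b2@5:R b1@6:L b3@7:R]
Beat 4 (L): throw ball4 h=5 -> lands@9:R; in-air after throw: [b2@5:R b1@6:L b3@7:R b4@9:R]
Beat 5 (R): throw ball2 h=6 -> lands@11:R; in-air after throw: [b1@6:L b3@7:R b4@9:R b2@11:R]
Beat 6 (L): throw ball1 h=2 -> lands@8:L; in-air after throw: [b3@7:R b1@8:L b4@9:R b2@11:R]
Beat 7 (R): throw ball3 h=5 -> lands@12:L; in-air after throw: [b1@8:L b4@9:R b2@11:R b3@12:L]
Beat 8 (L): throw ball1 h=2 -> lands@10:L; in-air after throw: [b4@9:R b1@10:L b2@11:R b3@12:L]

Answer: ball4:lands@9:R ball2:lands@11:R ball3:lands@12:L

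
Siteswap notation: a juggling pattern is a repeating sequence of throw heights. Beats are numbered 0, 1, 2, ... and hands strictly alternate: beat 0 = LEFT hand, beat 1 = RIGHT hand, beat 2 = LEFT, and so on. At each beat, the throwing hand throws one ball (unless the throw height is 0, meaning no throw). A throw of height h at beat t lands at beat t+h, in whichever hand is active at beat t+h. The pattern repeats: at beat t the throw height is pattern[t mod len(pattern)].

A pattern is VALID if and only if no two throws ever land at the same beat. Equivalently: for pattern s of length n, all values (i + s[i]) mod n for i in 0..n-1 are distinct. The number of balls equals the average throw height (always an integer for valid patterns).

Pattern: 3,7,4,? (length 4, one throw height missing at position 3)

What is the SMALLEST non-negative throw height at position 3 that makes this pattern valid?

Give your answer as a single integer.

i=0: (0 + 3) mod 4 = 3
i=1: (1 + 7) mod 4 = 0
i=2: (2 + 4) mod 4 = 2
i=3: s[i]=? (unknown)
Known residues: [0, 2, 3]; need a permutation of 0..3, so missing residue r = 1
Need (3 + s) mod 4 = 1; smallest s = (1 - 3) mod 4 = 2

Answer: 2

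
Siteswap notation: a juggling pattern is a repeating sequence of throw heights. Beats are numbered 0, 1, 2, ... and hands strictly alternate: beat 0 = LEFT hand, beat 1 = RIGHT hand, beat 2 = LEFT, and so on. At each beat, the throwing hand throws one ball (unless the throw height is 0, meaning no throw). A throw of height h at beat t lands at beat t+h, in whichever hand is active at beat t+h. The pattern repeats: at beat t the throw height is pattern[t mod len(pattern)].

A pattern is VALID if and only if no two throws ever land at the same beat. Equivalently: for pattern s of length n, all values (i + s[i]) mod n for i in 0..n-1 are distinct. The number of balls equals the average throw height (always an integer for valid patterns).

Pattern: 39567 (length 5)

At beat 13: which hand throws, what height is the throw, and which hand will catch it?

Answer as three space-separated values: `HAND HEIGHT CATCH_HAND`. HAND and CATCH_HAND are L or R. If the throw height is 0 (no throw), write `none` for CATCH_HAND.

Beat 13: 13 mod 2 = 1, so hand = R
Throw height = pattern[13 mod 5] = pattern[3] = 6
Lands at beat 13+6=19, 19 mod 2 = 1, so catch hand = R

Answer: R 6 R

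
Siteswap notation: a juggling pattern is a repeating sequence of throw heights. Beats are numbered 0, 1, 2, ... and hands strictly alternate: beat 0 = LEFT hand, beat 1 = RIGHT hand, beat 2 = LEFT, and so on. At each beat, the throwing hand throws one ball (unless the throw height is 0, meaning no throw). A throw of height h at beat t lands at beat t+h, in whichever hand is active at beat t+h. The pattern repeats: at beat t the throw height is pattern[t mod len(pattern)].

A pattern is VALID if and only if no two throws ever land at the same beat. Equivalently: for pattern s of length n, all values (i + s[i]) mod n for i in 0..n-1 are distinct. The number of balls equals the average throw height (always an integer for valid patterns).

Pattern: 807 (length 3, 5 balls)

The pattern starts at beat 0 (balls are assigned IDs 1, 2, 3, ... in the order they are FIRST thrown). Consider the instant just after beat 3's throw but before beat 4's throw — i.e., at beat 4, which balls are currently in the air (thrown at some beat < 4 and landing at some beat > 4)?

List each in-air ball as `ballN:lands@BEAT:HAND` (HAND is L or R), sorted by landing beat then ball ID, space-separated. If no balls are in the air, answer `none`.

Answer: ball1:lands@8:L ball2:lands@9:R ball3:lands@11:R

Derivation:
Beat 0 (L): throw ball1 h=8 -> lands@8:L; in-air after throw: [b1@8:L]
Beat 2 (L): throw ball2 h=7 -> lands@9:R; in-air after throw: [b1@8:L b2@9:R]
Beat 3 (R): throw ball3 h=8 -> lands@11:R; in-air after throw: [b1@8:L b2@9:R b3@11:R]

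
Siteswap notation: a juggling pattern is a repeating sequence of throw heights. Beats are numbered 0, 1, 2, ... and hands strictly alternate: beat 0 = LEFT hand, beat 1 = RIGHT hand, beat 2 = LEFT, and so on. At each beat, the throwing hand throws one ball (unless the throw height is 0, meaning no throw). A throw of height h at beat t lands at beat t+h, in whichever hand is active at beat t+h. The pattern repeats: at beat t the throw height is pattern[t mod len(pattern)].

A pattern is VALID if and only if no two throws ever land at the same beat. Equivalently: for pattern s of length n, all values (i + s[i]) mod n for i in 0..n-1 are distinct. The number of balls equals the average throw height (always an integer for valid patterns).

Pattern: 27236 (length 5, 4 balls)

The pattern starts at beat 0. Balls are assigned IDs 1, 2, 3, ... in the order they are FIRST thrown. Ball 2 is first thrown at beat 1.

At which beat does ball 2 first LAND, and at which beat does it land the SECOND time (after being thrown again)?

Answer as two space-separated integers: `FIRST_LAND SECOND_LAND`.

Beat 0 (L): throw ball1 h=2 -> lands@2:L; in-air after throw: [b1@2:L]
Beat 1 (R): throw ball2 h=7 -> lands@8:L; in-air after throw: [b1@2:L b2@8:L]
Beat 2 (L): throw ball1 h=2 -> lands@4:L; in-air after throw: [b1@4:L b2@8:L]
Beat 3 (R): throw ball3 h=3 -> lands@6:L; in-air after throw: [b1@4:L b3@6:L b2@8:L]
Beat 4 (L): throw ball1 h=6 -> lands@10:L; in-air after throw: [b3@6:L b2@8:L b1@10:L]
Beat 5 (R): throw ball4 h=2 -> lands@7:R; in-air after throw: [b3@6:L b4@7:R b2@8:L b1@10:L]
Beat 6 (L): throw ball3 h=7 -> lands@13:R; in-air after throw: [b4@7:R b2@8:L b1@10:L b3@13:R]
Beat 7 (R): throw ball4 h=2 -> lands@9:R; in-air after throw: [b2@8:L b4@9:R b1@10:L b3@13:R]
Beat 8 (L): throw ball2 h=3 -> lands@11:R; in-air after throw: [b4@9:R b1@10:L b2@11:R b3@13:R]
Beat 9 (R): throw ball4 h=6 -> lands@15:R; in-air after throw: [b1@10:L b2@11:R b3@13:R b4@15:R]
Beat 10 (L): throw ball1 h=2 -> lands@12:L; in-air after throw: [b2@11:R b1@12:L b3@13:R b4@15:R]
Beat 11 (R): throw ball2 h=7 -> lands@18:L; in-air after throw: [b1@12:L b3@13:R b4@15:R b2@18:L]
Ball 2: thrown@1 h=7 -> first land @8; rethrown@8 h=3 -> second land @11

Answer: 8 11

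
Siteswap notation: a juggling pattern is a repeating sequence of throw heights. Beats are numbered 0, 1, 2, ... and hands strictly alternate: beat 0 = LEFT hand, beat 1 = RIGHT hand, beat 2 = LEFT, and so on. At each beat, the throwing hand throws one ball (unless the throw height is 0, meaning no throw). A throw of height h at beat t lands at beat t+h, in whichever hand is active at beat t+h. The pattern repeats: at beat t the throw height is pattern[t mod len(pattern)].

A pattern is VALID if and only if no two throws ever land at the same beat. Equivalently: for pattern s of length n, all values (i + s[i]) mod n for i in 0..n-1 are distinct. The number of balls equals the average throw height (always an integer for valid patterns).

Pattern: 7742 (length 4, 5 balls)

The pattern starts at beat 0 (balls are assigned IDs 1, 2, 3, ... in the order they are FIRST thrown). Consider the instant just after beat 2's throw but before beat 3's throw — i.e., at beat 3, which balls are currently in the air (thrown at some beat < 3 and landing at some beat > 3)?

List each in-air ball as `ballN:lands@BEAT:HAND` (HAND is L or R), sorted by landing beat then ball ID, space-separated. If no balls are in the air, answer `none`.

Answer: ball3:lands@6:L ball1:lands@7:R ball2:lands@8:L

Derivation:
Beat 0 (L): throw ball1 h=7 -> lands@7:R; in-air after throw: [b1@7:R]
Beat 1 (R): throw ball2 h=7 -> lands@8:L; in-air after throw: [b1@7:R b2@8:L]
Beat 2 (L): throw ball3 h=4 -> lands@6:L; in-air after throw: [b3@6:L b1@7:R b2@8:L]
Beat 3 (R): throw ball4 h=2 -> lands@5:R; in-air after throw: [b4@5:R b3@6:L b1@7:R b2@8:L]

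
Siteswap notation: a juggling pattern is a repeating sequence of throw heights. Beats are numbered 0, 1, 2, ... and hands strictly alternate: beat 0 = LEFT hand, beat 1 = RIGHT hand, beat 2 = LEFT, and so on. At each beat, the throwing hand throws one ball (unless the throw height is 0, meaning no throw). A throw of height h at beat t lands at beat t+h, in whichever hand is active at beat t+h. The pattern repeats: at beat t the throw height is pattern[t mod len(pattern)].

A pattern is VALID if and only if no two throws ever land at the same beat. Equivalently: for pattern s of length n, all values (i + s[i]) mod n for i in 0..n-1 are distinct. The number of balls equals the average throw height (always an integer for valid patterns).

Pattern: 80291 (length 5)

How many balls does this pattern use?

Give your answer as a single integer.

Pattern = [8, 0, 2, 9, 1], length n = 5
  position 0: throw height = 8, running sum = 8
  position 1: throw height = 0, running sum = 8
  position 2: throw height = 2, running sum = 10
  position 3: throw height = 9, running sum = 19
  position 4: throw height = 1, running sum = 20
Total sum = 20; balls = sum / n = 20 / 5 = 4

Answer: 4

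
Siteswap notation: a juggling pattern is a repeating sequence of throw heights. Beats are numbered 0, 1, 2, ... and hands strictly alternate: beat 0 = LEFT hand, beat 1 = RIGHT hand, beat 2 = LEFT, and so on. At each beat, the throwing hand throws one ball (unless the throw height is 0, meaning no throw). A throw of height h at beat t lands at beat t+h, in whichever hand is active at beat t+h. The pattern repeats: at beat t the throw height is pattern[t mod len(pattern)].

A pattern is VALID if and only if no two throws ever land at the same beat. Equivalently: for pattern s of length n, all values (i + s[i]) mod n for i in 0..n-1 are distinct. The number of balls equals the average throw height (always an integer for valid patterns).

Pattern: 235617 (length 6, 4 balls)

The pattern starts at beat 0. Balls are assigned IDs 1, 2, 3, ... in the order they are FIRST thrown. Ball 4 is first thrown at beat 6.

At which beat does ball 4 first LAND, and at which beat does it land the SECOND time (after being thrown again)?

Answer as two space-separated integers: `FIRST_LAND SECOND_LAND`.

Beat 0 (L): throw ball1 h=2 -> lands@2:L; in-air after throw: [b1@2:L]
Beat 1 (R): throw ball2 h=3 -> lands@4:L; in-air after throw: [b1@2:L b2@4:L]
Beat 2 (L): throw ball1 h=5 -> lands@7:R; in-air after throw: [b2@4:L b1@7:R]
Beat 3 (R): throw ball3 h=6 -> lands@9:R; in-air after throw: [b2@4:L b1@7:R b3@9:R]
Beat 4 (L): throw ball2 h=1 -> lands@5:R; in-air after throw: [b2@5:R b1@7:R b3@9:R]
Beat 5 (R): throw ball2 h=7 -> lands@12:L; in-air after throw: [b1@7:R b3@9:R b2@12:L]
Beat 6 (L): throw ball4 h=2 -> lands@8:L; in-air after throw: [b1@7:R b4@8:L b3@9:R b2@12:L]
Beat 7 (R): throw ball1 h=3 -> lands@10:L; in-air after throw: [b4@8:L b3@9:R b1@10:L b2@12:L]
Beat 8 (L): throw ball4 h=5 -> lands@13:R; in-air after throw: [b3@9:R b1@10:L b2@12:L b4@13:R]
Beat 9 (R): throw ball3 h=6 -> lands@15:R; in-air after throw: [b1@10:L b2@12:L b4@13:R b3@15:R]
Beat 10 (L): throw ball1 h=1 -> lands@11:R; in-air after throw: [b1@11:R b2@12:L b4@13:R b3@15:R]
Beat 11 (R): throw ball1 h=7 -> lands@18:L; in-air after throw: [b2@12:L b4@13:R b3@15:R b1@18:L]
Beat 12 (L): throw ball2 h=2 -> lands@14:L; in-air after throw: [b4@13:R b2@14:L b3@15:R b1@18:L]
Beat 13 (R): throw ball4 h=3 -> lands@16:L; in-air after throw: [b2@14:L b3@15:R b4@16:L b1@18:L]
Ball 4: thrown@6 h=2 -> first land @8; rethrown@8 h=5 -> second land @13

Answer: 8 13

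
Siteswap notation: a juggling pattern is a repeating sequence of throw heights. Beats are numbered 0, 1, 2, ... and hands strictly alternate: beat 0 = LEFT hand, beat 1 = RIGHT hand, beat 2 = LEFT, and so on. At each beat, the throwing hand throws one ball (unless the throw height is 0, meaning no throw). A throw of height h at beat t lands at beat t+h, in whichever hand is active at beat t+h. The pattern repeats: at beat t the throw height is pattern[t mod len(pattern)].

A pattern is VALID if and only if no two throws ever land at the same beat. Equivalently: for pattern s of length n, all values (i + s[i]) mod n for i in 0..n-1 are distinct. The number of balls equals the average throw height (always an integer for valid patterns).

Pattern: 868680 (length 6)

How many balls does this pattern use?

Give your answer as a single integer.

Answer: 6

Derivation:
Pattern = [8, 6, 8, 6, 8, 0], length n = 6
  position 0: throw height = 8, running sum = 8
  position 1: throw height = 6, running sum = 14
  position 2: throw height = 8, running sum = 22
  position 3: throw height = 6, running sum = 28
  position 4: throw height = 8, running sum = 36
  position 5: throw height = 0, running sum = 36
Total sum = 36; balls = sum / n = 36 / 6 = 6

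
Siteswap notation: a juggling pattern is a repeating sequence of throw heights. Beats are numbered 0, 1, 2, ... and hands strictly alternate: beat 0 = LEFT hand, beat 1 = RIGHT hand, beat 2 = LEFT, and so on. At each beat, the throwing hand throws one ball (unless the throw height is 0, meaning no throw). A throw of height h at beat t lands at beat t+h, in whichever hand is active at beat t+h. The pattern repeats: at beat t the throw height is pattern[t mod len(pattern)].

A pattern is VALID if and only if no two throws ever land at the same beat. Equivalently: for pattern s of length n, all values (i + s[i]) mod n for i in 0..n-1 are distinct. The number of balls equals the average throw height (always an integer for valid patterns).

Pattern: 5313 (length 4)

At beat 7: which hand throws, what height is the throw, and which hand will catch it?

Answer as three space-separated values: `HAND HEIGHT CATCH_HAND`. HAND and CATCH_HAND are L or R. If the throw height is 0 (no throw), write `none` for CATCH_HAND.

Answer: R 3 L

Derivation:
Beat 7: 7 mod 2 = 1, so hand = R
Throw height = pattern[7 mod 4] = pattern[3] = 3
Lands at beat 7+3=10, 10 mod 2 = 0, so catch hand = L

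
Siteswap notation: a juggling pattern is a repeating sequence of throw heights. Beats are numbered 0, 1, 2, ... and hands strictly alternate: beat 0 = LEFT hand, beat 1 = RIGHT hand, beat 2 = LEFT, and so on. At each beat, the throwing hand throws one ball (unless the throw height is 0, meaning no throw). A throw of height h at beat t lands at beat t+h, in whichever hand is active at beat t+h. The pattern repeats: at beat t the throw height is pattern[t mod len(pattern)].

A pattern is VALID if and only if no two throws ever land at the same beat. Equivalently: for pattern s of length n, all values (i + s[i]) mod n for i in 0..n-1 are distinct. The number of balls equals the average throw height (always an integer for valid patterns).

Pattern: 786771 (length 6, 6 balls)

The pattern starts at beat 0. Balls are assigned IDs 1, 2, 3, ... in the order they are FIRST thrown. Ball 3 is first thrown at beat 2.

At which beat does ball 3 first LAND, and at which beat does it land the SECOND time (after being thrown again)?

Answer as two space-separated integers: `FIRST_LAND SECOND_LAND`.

Answer: 8 14

Derivation:
Beat 0 (L): throw ball1 h=7 -> lands@7:R; in-air after throw: [b1@7:R]
Beat 1 (R): throw ball2 h=8 -> lands@9:R; in-air after throw: [b1@7:R b2@9:R]
Beat 2 (L): throw ball3 h=6 -> lands@8:L; in-air after throw: [b1@7:R b3@8:L b2@9:R]
Beat 3 (R): throw ball4 h=7 -> lands@10:L; in-air after throw: [b1@7:R b3@8:L b2@9:R b4@10:L]
Beat 4 (L): throw ball5 h=7 -> lands@11:R; in-air after throw: [b1@7:R b3@8:L b2@9:R b4@10:L b5@11:R]
Beat 5 (R): throw ball6 h=1 -> lands@6:L; in-air after throw: [b6@6:L b1@7:R b3@8:L b2@9:R b4@10:L b5@11:R]
Beat 6 (L): throw ball6 h=7 -> lands@13:R; in-air after throw: [b1@7:R b3@8:L b2@9:R b4@10:L b5@11:R b6@13:R]
Beat 7 (R): throw ball1 h=8 -> lands@15:R; in-air after throw: [b3@8:L b2@9:R b4@10:L b5@11:R b6@13:R b1@15:R]
Beat 8 (L): throw ball3 h=6 -> lands@14:L; in-air after throw: [b2@9:R b4@10:L b5@11:R b6@13:R b3@14:L b1@15:R]
Beat 9 (R): throw ball2 h=7 -> lands@16:L; in-air after throw: [b4@10:L b5@11:R b6@13:R b3@14:L b1@15:R b2@16:L]
Beat 10 (L): throw ball4 h=7 -> lands@17:R; in-air after throw: [b5@11:R b6@13:R b3@14:L b1@15:R b2@16:L b4@17:R]
Beat 11 (R): throw ball5 h=1 -> lands@12:L; in-air after throw: [b5@12:L b6@13:R b3@14:L b1@15:R b2@16:L b4@17:R]
Ball 3: thrown@2 h=6 -> first land @8; rethrown@8 h=6 -> second land @14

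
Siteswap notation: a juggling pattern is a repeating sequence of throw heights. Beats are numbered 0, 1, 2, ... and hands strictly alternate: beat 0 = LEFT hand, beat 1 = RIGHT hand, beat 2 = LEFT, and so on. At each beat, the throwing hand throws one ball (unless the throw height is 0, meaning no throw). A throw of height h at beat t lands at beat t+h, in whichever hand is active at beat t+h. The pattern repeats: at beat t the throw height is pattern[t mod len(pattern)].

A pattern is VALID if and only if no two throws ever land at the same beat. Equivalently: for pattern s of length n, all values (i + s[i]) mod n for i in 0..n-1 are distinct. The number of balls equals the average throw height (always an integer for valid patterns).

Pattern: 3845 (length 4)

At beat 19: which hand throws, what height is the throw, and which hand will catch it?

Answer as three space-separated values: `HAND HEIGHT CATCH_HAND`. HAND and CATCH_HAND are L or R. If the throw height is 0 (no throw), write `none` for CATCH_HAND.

Answer: R 5 L

Derivation:
Beat 19: 19 mod 2 = 1, so hand = R
Throw height = pattern[19 mod 4] = pattern[3] = 5
Lands at beat 19+5=24, 24 mod 2 = 0, so catch hand = L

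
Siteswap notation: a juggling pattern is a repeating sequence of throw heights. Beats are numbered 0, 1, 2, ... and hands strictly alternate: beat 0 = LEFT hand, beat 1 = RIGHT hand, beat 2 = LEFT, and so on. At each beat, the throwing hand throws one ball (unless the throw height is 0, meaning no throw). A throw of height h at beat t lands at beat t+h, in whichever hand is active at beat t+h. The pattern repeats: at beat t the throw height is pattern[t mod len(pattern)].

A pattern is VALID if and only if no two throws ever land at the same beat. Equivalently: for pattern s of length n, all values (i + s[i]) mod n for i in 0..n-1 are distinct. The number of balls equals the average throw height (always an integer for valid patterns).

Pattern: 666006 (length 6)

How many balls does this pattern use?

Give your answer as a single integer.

Pattern = [6, 6, 6, 0, 0, 6], length n = 6
  position 0: throw height = 6, running sum = 6
  position 1: throw height = 6, running sum = 12
  position 2: throw height = 6, running sum = 18
  position 3: throw height = 0, running sum = 18
  position 4: throw height = 0, running sum = 18
  position 5: throw height = 6, running sum = 24
Total sum = 24; balls = sum / n = 24 / 6 = 4

Answer: 4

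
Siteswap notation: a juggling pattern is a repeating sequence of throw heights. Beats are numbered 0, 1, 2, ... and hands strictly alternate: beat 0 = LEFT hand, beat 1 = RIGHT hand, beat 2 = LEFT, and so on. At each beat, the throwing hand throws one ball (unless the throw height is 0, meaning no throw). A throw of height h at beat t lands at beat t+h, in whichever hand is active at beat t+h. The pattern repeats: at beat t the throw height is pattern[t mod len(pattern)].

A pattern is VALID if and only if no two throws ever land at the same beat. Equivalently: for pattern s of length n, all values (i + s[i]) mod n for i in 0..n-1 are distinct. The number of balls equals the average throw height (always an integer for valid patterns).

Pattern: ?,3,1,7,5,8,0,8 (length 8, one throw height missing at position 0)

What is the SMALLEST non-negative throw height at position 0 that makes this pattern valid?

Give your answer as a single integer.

i=0: s[i]=? (unknown)
i=1: (1 + 3) mod 8 = 4
i=2: (2 + 1) mod 8 = 3
i=3: (3 + 7) mod 8 = 2
i=4: (4 + 5) mod 8 = 1
i=5: (5 + 8) mod 8 = 5
i=6: (6 + 0) mod 8 = 6
i=7: (7 + 8) mod 8 = 7
Known residues: [1, 2, 3, 4, 5, 6, 7]; need a permutation of 0..7, so missing residue r = 0
Need (0 + s) mod 8 = 0; smallest s = (0 - 0) mod 8 = 0

Answer: 0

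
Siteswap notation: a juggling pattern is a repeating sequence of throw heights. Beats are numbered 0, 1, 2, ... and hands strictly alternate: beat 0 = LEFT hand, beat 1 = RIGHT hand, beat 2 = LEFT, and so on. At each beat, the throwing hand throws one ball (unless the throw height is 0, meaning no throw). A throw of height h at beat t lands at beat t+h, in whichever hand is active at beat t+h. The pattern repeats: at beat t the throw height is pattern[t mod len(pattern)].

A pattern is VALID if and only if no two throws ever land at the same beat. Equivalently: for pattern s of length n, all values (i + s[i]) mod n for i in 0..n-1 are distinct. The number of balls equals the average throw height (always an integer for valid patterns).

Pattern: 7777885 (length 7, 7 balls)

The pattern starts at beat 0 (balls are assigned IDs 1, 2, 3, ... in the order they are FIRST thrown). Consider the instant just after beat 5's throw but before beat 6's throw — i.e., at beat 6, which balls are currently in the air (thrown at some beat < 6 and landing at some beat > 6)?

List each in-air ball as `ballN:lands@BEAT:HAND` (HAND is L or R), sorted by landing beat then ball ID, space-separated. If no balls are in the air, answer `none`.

Answer: ball1:lands@7:R ball2:lands@8:L ball3:lands@9:R ball4:lands@10:L ball5:lands@12:L ball6:lands@13:R

Derivation:
Beat 0 (L): throw ball1 h=7 -> lands@7:R; in-air after throw: [b1@7:R]
Beat 1 (R): throw ball2 h=7 -> lands@8:L; in-air after throw: [b1@7:R b2@8:L]
Beat 2 (L): throw ball3 h=7 -> lands@9:R; in-air after throw: [b1@7:R b2@8:L b3@9:R]
Beat 3 (R): throw ball4 h=7 -> lands@10:L; in-air after throw: [b1@7:R b2@8:L b3@9:R b4@10:L]
Beat 4 (L): throw ball5 h=8 -> lands@12:L; in-air after throw: [b1@7:R b2@8:L b3@9:R b4@10:L b5@12:L]
Beat 5 (R): throw ball6 h=8 -> lands@13:R; in-air after throw: [b1@7:R b2@8:L b3@9:R b4@10:L b5@12:L b6@13:R]
Beat 6 (L): throw ball7 h=5 -> lands@11:R; in-air after throw: [b1@7:R b2@8:L b3@9:R b4@10:L b7@11:R b5@12:L b6@13:R]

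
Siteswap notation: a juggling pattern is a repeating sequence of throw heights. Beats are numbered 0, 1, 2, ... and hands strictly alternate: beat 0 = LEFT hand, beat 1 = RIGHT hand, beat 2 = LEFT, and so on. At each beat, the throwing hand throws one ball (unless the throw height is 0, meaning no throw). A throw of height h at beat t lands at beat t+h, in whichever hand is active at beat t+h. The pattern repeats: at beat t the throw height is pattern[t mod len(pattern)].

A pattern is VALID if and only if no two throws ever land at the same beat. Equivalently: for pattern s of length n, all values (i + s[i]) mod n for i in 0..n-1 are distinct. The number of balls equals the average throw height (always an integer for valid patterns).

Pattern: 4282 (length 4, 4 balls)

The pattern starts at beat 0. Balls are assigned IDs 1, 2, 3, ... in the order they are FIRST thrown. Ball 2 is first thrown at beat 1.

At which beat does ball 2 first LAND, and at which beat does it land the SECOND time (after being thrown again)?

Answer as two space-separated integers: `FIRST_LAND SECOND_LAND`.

Answer: 3 5

Derivation:
Beat 0 (L): throw ball1 h=4 -> lands@4:L; in-air after throw: [b1@4:L]
Beat 1 (R): throw ball2 h=2 -> lands@3:R; in-air after throw: [b2@3:R b1@4:L]
Beat 2 (L): throw ball3 h=8 -> lands@10:L; in-air after throw: [b2@3:R b1@4:L b3@10:L]
Beat 3 (R): throw ball2 h=2 -> lands@5:R; in-air after throw: [b1@4:L b2@5:R b3@10:L]
Beat 4 (L): throw ball1 h=4 -> lands@8:L; in-air after throw: [b2@5:R b1@8:L b3@10:L]
Beat 5 (R): throw ball2 h=2 -> lands@7:R; in-air after throw: [b2@7:R b1@8:L b3@10:L]
Ball 2: thrown@1 h=2 -> first land @3; rethrown@3 h=2 -> second land @5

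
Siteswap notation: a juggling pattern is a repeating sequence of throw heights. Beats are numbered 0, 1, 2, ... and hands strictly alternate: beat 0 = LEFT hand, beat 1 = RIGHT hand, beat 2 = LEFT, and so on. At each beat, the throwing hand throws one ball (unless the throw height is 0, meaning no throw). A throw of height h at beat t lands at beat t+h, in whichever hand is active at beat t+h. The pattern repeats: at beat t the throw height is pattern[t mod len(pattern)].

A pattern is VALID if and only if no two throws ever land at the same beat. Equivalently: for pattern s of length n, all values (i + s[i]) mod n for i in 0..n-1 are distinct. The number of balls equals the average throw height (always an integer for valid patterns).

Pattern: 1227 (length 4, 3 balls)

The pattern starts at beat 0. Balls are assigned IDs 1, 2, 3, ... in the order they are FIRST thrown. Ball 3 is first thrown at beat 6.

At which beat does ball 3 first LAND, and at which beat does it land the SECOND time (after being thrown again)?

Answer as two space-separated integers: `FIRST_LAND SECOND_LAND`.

Answer: 8 9

Derivation:
Beat 0 (L): throw ball1 h=1 -> lands@1:R; in-air after throw: [b1@1:R]
Beat 1 (R): throw ball1 h=2 -> lands@3:R; in-air after throw: [b1@3:R]
Beat 2 (L): throw ball2 h=2 -> lands@4:L; in-air after throw: [b1@3:R b2@4:L]
Beat 3 (R): throw ball1 h=7 -> lands@10:L; in-air after throw: [b2@4:L b1@10:L]
Beat 4 (L): throw ball2 h=1 -> lands@5:R; in-air after throw: [b2@5:R b1@10:L]
Beat 5 (R): throw ball2 h=2 -> lands@7:R; in-air after throw: [b2@7:R b1@10:L]
Beat 6 (L): throw ball3 h=2 -> lands@8:L; in-air after throw: [b2@7:R b3@8:L b1@10:L]
Beat 7 (R): throw ball2 h=7 -> lands@14:L; in-air after throw: [b3@8:L b1@10:L b2@14:L]
Beat 8 (L): throw ball3 h=1 -> lands@9:R; in-air after throw: [b3@9:R b1@10:L b2@14:L]
Beat 9 (R): throw ball3 h=2 -> lands@11:R; in-air after throw: [b1@10:L b3@11:R b2@14:L]
Ball 3: thrown@6 h=2 -> first land @8; rethrown@8 h=1 -> second land @9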